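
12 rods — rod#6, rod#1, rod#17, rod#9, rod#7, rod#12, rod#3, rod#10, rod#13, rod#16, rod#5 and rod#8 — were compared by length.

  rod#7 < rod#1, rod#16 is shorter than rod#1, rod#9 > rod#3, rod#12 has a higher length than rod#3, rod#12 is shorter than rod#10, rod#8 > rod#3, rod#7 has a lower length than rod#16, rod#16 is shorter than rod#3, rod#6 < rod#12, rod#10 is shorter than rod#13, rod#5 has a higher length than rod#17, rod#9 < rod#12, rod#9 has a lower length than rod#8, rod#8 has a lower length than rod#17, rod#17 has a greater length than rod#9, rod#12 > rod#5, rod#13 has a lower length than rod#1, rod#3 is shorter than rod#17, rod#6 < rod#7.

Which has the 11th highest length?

rod#7

The consecutive relations fix a unique order: rod#6 < rod#7 < rod#16 < rod#3 < rod#9 < rod#8 < rod#17 < rod#5 < rod#12 < rod#10 < rod#13 < rod#1.
The 11th largest is rod#7.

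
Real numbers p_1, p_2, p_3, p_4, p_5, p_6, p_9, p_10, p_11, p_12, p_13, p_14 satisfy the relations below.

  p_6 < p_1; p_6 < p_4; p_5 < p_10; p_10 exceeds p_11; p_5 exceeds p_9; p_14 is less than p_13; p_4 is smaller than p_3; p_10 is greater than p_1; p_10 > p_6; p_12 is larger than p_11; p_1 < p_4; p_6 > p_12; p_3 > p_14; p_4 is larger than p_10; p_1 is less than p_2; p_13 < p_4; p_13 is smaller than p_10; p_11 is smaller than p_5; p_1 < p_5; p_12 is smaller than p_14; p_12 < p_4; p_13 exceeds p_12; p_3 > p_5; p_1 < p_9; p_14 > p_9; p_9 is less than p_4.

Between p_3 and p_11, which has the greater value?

p_3

Link the given pairs in sequence: p_11 < p_12; p_12 < p_6; p_6 < p_1; p_1 < p_9; p_9 < p_14; p_14 < p_13; p_13 < p_10; p_10 < p_4; p_4 < p_3.
Chaining these gives p_11 < p_12 < p_6 < p_1 < p_9 < p_14 < p_13 < p_10 < p_4 < p_3.
So p_11 < p_3; p_3 is the larger of the two.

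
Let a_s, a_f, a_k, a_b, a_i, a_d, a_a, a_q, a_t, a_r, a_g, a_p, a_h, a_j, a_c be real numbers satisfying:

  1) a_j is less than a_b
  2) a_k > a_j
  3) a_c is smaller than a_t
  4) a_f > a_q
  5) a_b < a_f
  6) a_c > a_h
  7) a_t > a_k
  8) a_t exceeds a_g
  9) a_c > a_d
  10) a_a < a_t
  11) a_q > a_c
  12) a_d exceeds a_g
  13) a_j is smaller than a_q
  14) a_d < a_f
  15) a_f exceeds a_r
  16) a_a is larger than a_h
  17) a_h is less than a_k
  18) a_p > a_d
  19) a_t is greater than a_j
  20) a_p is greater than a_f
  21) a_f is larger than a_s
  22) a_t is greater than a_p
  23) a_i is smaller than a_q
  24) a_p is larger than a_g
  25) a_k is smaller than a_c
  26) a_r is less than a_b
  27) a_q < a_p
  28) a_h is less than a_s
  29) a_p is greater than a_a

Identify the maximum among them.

a_t

a_r is not greatest since a_r < a_b; a_h is not greatest since a_h < a_a; a_g is not greatest since a_g < a_d; a_a is not greatest since a_a < a_p; a_s is not greatest since a_s < a_f; a_d is not greatest since a_d < a_p; a_j is not greatest since a_j < a_q; a_k is not greatest since a_k < a_c; a_b is not greatest since a_b < a_f; a_i is not greatest since a_i < a_q; a_c is not greatest since a_c < a_q; a_q is not greatest since a_q < a_p; a_f is not greatest since a_f < a_p; a_p is not greatest since a_p < a_t.
Only a_t has nothing above it, so a_t is the maximum.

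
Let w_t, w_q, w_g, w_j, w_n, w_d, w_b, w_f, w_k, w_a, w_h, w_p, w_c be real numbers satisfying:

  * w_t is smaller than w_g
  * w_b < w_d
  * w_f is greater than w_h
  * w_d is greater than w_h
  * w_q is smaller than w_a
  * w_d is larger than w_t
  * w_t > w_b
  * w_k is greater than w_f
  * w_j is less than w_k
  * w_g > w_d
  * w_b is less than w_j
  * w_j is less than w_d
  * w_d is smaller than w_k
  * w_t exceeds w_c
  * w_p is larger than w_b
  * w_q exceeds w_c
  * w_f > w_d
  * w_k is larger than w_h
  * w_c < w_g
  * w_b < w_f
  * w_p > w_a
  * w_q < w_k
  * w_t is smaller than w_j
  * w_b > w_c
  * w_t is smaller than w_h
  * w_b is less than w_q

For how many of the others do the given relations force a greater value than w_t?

6

Directly above w_t: w_h, w_j, w_d, w_g.
One step further: w_f, w_k (6 so far).
No other element is forced above w_t by the given relations, so the count is 6.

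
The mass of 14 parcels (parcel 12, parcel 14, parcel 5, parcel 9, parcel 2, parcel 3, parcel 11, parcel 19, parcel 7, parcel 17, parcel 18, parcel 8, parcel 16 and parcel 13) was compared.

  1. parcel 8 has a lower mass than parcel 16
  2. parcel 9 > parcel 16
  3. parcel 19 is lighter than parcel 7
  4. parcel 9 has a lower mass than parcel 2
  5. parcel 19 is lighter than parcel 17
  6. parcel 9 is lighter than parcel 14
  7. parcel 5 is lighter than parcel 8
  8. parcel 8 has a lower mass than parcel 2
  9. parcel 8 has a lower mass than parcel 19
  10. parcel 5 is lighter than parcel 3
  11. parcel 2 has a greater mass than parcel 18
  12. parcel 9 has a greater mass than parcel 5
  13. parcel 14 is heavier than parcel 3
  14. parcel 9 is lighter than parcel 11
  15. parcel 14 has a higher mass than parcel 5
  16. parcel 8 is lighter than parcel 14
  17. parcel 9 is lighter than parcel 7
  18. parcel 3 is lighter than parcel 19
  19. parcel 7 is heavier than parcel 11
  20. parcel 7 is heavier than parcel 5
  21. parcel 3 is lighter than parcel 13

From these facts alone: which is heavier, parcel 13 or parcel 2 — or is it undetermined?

undetermined

Following every chain through parcel 2: below parcel 2 we get parcel 5, parcel 18, parcel 8, parcel 16, parcel 9.
parcel 13 is not reached, and no chain runs the other way from parcel 13 to parcel 2.
So the given relations leave the order of parcel 2 and parcel 13 undetermined.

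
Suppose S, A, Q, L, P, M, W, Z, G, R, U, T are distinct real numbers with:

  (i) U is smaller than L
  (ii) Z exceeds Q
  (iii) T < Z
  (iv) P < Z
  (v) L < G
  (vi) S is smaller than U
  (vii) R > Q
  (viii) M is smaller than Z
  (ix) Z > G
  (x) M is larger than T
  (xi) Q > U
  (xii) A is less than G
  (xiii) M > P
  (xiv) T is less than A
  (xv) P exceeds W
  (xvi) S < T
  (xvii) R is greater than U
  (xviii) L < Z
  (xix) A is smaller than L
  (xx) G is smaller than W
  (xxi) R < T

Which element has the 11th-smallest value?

M

Piecing the relations together gives one ordering: S < U < Q < R < T < A < L < G < W < P < M < Z.
The 11th smallest is M.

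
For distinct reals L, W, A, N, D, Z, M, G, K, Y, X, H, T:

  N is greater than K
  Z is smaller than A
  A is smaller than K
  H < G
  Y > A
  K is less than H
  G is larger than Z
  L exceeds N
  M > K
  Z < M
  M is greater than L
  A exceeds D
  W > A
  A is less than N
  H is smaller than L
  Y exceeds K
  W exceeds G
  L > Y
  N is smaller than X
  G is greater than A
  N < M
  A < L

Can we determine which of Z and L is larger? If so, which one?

Following the relations from Z: Z < A < K < H < L.
So L is larger.

L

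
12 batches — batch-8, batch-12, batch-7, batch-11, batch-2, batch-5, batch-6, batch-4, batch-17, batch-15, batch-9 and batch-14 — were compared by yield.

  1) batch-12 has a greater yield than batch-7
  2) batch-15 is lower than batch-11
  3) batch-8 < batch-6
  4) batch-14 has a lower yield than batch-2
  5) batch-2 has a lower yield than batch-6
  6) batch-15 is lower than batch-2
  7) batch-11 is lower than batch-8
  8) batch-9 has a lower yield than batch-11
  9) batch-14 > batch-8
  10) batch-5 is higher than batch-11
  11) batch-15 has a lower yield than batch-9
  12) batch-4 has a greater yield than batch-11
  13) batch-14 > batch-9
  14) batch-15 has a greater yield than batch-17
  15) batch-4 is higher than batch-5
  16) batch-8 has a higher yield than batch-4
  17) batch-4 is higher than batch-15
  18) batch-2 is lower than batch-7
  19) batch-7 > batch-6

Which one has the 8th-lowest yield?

The consecutive relations fix a unique order: batch-17 < batch-15 < batch-9 < batch-11 < batch-5 < batch-4 < batch-8 < batch-14 < batch-2 < batch-6 < batch-7 < batch-12.
Counting 8 from the smallest end gives batch-14.

batch-14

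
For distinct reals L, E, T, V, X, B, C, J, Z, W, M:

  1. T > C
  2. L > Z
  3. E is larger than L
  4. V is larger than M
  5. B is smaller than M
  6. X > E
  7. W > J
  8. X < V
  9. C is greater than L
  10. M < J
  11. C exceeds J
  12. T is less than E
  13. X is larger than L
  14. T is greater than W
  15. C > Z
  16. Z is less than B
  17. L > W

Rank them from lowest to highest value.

Z < B < M < J < W < L < C < T < E < X < V

The consecutive links are each given: Z < B; B < M; M < J; J < W; W < L; L < C; C < T; T < E; E < X; X < V.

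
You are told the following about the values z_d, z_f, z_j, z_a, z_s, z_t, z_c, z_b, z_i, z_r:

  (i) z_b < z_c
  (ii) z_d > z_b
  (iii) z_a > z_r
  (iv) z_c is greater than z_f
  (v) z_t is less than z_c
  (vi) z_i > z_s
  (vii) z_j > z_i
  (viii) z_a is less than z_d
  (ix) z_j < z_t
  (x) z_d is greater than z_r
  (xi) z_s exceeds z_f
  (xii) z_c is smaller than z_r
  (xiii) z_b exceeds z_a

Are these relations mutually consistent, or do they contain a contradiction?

inconsistent

We have z_b < z_c stated directly, yet also z_c < z_r < z_a < z_b by chaining the others — so z_c < z_b. Contradiction.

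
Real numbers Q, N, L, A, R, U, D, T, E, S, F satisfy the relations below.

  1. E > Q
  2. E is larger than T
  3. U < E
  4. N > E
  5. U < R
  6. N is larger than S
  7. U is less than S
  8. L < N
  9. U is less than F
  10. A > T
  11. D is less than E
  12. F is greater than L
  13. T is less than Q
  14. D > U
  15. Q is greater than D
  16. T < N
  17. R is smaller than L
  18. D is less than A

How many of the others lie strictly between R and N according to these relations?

Chaining upward from R reaches: L, F.
Chaining downward from N reaches: U, D, T, L, Q, E, S.
Strictly between R and N are those in both lists: L — 1 element.

1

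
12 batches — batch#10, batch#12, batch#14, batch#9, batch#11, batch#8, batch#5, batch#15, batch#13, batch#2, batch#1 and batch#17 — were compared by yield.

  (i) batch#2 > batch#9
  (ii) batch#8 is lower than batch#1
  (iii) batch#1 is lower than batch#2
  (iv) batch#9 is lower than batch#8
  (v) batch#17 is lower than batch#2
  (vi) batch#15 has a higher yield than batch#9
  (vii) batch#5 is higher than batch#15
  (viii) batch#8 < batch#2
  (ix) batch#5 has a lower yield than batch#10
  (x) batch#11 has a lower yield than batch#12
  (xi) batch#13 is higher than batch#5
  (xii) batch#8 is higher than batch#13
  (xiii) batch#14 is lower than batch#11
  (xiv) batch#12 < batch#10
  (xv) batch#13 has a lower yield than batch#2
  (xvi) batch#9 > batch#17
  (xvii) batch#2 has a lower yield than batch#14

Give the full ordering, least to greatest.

Each adjacent pair is fixed by a given relation: batch#17 < batch#9; batch#9 < batch#15; batch#15 < batch#5; batch#5 < batch#13; batch#13 < batch#8; batch#8 < batch#1; batch#1 < batch#2; batch#2 < batch#14; batch#14 < batch#11; batch#11 < batch#12; batch#12 < batch#10. Chaining them end to end gives the full order.

batch#17 < batch#9 < batch#15 < batch#5 < batch#13 < batch#8 < batch#1 < batch#2 < batch#14 < batch#11 < batch#12 < batch#10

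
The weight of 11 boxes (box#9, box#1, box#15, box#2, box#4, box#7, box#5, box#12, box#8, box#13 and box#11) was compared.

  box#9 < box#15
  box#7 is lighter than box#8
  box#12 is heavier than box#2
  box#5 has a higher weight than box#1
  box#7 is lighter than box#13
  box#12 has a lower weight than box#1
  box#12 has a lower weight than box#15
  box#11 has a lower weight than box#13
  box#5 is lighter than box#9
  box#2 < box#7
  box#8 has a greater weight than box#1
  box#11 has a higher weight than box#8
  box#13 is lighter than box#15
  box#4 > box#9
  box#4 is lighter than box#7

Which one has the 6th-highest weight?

The consecutive relations fix a unique order: box#2 < box#12 < box#1 < box#5 < box#9 < box#4 < box#7 < box#8 < box#11 < box#13 < box#15.
Counting 6 from the largest end gives box#4.

box#4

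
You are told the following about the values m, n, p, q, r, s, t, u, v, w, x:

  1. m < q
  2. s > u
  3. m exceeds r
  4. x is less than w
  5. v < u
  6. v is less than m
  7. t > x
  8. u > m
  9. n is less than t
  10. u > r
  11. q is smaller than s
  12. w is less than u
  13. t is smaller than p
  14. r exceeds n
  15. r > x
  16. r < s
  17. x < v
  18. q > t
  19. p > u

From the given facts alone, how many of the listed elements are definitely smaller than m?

4

From m the given relations immediately reach r, v.
From those, x, n — 4 in total.
Nothing else is reachable below m; 4 in all.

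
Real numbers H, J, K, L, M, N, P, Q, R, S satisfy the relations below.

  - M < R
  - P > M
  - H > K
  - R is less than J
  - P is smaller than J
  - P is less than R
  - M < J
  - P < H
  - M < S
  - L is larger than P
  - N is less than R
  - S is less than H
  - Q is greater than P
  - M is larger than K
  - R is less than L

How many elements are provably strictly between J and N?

1

The relations place N below J. An element lies strictly between them when it is forced above N and also forced below J.
Above N: {R, L}. Below J: {K, M, P, R}.
Intersection: {R} — 1.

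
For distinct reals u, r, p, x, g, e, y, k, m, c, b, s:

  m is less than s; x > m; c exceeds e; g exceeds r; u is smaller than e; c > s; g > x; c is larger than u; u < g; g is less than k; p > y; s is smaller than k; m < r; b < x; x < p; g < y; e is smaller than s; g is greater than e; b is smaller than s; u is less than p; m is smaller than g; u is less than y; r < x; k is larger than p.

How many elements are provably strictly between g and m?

Chaining upward from m reaches: r, x, y, s, p, k, c.
Chaining downward from g reaches: u, b, e, r, x.
Strictly between m and g are those in both lists: r, x — 2 elements.

2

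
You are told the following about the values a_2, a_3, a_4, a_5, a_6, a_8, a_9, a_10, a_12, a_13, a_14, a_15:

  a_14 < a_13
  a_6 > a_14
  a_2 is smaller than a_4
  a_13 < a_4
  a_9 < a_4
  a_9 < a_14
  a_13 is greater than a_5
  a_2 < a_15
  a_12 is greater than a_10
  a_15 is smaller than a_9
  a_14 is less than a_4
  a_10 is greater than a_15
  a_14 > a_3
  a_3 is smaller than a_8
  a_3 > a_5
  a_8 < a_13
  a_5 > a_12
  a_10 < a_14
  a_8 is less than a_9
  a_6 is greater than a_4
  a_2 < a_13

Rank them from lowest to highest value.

a_2 < a_15 < a_10 < a_12 < a_5 < a_3 < a_8 < a_9 < a_14 < a_13 < a_4 < a_6

Each adjacent pair is fixed by a given relation: a_2 < a_15; a_15 < a_10; a_10 < a_12; a_12 < a_5; a_5 < a_3; a_3 < a_8; a_8 < a_9; a_9 < a_14; a_14 < a_13; a_13 < a_4; a_4 < a_6. Chaining them end to end gives the full order.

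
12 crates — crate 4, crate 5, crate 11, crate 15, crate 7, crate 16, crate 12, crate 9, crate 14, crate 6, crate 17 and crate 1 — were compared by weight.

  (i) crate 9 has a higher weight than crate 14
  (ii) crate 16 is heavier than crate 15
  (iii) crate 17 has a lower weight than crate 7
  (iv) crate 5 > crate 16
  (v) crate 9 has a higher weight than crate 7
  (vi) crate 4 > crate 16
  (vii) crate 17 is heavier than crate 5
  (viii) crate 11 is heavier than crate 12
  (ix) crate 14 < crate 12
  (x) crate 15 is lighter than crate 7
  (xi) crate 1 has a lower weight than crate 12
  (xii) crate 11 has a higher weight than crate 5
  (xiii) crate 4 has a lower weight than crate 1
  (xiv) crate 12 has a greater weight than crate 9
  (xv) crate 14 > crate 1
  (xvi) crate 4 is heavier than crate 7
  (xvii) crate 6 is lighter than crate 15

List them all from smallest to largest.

The consecutive links are each given: crate 6 < crate 15; crate 15 < crate 16; crate 16 < crate 5; crate 5 < crate 17; crate 17 < crate 7; crate 7 < crate 4; crate 4 < crate 1; crate 1 < crate 14; crate 14 < crate 9; crate 9 < crate 12; crate 12 < crate 11.

crate 6 < crate 15 < crate 16 < crate 5 < crate 17 < crate 7 < crate 4 < crate 1 < crate 14 < crate 9 < crate 12 < crate 11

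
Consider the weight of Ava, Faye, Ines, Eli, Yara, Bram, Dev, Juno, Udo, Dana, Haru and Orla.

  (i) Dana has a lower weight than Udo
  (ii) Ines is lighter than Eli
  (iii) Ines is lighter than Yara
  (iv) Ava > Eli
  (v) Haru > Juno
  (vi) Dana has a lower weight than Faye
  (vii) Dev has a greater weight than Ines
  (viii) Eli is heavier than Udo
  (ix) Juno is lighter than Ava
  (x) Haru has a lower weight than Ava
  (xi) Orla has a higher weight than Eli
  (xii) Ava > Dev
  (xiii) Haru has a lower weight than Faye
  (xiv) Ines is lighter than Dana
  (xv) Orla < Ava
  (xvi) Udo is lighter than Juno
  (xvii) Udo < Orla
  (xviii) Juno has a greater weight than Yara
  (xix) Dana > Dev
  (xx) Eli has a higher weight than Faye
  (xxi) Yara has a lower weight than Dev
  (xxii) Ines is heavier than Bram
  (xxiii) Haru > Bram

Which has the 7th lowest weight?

Piecing the relations together gives one ordering: Bram < Ines < Yara < Dev < Dana < Udo < Juno < Haru < Faye < Eli < Orla < Ava.
Counting 7 from the smallest end gives Juno.

Juno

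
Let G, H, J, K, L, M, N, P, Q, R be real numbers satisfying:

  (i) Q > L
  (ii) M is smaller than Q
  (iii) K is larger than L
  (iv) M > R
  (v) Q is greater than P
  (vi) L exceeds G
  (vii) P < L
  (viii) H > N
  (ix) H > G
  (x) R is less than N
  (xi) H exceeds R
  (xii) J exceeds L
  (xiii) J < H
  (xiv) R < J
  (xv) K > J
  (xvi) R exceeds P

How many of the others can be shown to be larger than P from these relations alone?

8

From P the given relations immediately reach L, R, Q.
From those, M, N, J, H, K — 8 in total.
No other element is forced above P by the given relations, so the count is 8.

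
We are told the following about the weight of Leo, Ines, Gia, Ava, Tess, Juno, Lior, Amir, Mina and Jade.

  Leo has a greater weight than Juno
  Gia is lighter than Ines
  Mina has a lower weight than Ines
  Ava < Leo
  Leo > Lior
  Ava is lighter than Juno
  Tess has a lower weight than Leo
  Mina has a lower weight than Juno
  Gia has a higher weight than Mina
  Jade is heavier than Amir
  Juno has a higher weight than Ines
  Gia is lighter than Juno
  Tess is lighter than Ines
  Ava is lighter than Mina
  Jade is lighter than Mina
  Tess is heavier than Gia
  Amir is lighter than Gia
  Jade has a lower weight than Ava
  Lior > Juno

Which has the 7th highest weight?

Mina

Chaining the given pairs: Amir < Jade < Ava < Mina < Gia < Tess < Ines < Juno < Lior < Leo.
The 7th largest is Mina.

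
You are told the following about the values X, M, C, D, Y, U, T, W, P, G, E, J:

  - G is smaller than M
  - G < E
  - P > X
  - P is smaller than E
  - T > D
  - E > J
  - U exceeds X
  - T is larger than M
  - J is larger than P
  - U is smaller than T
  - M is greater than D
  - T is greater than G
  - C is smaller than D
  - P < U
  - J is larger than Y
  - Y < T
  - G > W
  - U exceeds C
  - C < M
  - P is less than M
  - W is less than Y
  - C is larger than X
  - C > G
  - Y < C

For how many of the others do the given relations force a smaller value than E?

The elements the relations force below E are W, G, Y, X, P, J — no chain reaches any other.
That is 6.

6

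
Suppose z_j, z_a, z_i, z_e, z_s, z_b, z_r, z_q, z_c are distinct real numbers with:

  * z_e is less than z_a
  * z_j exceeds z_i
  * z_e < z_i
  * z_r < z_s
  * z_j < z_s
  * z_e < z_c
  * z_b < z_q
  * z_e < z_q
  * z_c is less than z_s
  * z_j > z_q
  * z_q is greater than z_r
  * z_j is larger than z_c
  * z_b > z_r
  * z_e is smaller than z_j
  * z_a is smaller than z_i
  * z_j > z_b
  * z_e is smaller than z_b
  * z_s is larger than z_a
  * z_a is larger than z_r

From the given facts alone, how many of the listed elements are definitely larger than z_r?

From z_r the given relations immediately reach z_a, z_b, z_q, z_s.
From those, z_i, z_j — 6 in total.
Nothing else is reachable above z_r; 6 in all.

6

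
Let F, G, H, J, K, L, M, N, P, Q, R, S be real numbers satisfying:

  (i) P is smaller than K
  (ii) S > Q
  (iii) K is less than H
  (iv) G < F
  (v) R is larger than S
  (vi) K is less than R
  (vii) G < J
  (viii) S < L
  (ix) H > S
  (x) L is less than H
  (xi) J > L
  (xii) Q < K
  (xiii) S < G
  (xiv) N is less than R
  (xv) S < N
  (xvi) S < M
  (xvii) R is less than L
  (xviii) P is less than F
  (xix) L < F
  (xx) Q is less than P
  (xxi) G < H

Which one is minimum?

Chaining upward from Q: directly above it, S, P, K; then M, N, R, L, G, F, H; then J.
That covers every other element, and nothing is given below Q, so Q is the minimum.

Q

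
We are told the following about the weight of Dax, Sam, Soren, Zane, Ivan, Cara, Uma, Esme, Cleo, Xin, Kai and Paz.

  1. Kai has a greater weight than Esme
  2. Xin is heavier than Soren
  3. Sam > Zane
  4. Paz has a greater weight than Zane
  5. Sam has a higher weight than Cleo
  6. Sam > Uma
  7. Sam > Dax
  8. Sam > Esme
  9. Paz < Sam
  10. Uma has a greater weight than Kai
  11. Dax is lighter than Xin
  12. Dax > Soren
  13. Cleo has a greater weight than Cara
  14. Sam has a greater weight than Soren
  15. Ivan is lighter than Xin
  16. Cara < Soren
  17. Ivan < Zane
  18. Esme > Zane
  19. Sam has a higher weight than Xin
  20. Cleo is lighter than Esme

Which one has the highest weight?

Sam

Cara is not greatest since Cara < Soren; Soren is not greatest since Soren < Dax; Ivan is not greatest since Ivan < Xin; Zane is not greatest since Zane < Paz; Cleo is not greatest since Cleo < Esme; Dax is not greatest since Dax < Sam; Esme is not greatest since Esme < Sam; Kai is not greatest since Kai < Uma; Xin is not greatest since Xin < Sam; Paz is not greatest since Paz < Sam; Uma is not greatest since Uma < Sam.
Only Sam has nothing above it, so Sam is the highest weight.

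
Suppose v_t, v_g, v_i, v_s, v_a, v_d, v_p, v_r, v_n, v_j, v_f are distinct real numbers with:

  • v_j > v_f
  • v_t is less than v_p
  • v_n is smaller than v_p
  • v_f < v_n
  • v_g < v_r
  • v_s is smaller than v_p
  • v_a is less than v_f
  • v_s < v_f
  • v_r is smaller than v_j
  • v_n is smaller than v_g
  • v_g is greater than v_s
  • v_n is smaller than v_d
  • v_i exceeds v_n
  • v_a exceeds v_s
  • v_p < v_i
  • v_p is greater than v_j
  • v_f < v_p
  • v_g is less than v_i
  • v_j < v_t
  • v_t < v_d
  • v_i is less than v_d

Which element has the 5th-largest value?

Chaining the given pairs: v_s < v_a < v_f < v_n < v_g < v_r < v_j < v_t < v_p < v_i < v_d.
The 5th largest is v_j.

v_j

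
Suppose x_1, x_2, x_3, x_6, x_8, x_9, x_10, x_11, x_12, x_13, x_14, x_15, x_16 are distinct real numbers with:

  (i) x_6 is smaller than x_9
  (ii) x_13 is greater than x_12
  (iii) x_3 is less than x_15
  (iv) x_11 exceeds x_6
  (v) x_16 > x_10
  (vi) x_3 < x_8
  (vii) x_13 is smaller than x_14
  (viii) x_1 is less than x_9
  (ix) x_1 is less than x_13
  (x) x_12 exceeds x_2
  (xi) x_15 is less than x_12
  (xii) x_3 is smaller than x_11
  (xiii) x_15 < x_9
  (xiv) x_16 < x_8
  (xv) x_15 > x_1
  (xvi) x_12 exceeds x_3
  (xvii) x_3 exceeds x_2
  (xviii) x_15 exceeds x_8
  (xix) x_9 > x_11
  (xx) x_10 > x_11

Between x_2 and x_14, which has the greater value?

x_14

x_2 < x_3 and x_3 < x_11 give x_2 < x_11.
With x_11 < x_10: x_2 < x_3 < x_11 < x_10.
With x_10 < x_16: x_2 < x_3 < x_11 < x_10 < x_16.
With x_16 < x_8: x_2 < x_3 < x_11 < x_10 < x_16 < x_8.
Then x_8 < x_15 extends the chain to x_15.
Then x_15 < x_12 extends the chain to x_12.
With x_12 < x_13: x_2 < x_3 < x_11 < x_10 < x_16 < x_8 < x_15 < x_12 < x_13.
Then x_13 < x_14 extends the chain to x_14.
So x_2 < x_14; x_14 is the larger of the two.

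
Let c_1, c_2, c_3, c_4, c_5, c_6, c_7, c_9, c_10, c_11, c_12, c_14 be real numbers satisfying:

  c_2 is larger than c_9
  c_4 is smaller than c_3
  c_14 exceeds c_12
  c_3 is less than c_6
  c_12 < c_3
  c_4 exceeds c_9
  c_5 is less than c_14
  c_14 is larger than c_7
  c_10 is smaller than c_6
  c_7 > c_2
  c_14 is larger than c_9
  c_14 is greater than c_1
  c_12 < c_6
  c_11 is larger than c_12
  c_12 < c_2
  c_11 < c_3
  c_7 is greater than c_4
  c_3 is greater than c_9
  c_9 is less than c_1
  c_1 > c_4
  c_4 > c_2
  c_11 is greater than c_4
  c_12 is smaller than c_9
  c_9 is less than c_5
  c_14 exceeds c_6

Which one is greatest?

c_14

c_12 is not greatest since c_12 < c_2; c_9 is not greatest since c_9 < c_5; c_2 is not greatest since c_2 < c_4; c_5 is not greatest since c_5 < c_14; c_10 is not greatest since c_10 < c_6; c_4 is not greatest since c_4 < c_3; c_11 is not greatest since c_11 < c_3; c_3 is not greatest since c_3 < c_6; c_1 is not greatest since c_1 < c_14; c_7 is not greatest since c_7 < c_14; c_6 is not greatest since c_6 < c_14.
Only c_14 has nothing above it, so c_14 is the greatest.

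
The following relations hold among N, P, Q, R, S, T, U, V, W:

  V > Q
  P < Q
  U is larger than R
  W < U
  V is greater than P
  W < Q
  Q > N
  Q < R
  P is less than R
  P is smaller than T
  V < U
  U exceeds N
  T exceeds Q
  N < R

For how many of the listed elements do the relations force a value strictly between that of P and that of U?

3

Chaining upward from P reaches: Q, T, V, R.
Chaining downward from U reaches: N, W, Q, V, R.
Strictly between P and U are those in both lists: Q, V, R — 3 elements.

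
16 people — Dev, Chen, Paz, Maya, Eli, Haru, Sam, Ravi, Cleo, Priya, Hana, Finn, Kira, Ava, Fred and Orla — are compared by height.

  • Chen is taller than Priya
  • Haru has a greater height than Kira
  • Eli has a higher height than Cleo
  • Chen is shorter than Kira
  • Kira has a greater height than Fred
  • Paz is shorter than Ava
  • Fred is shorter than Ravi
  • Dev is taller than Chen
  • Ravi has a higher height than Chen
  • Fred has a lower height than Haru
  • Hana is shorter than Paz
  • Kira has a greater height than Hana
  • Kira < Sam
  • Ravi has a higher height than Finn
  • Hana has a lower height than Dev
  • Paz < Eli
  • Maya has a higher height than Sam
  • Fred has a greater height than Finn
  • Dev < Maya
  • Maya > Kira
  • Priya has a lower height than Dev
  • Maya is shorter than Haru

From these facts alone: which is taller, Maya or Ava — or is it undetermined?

Following every chain through Ava: below Ava we get Hana, Paz.
Maya is not reached, and no chain runs the other way from Maya to Ava.
So the given relations leave the order of Ava and Maya undetermined.

undetermined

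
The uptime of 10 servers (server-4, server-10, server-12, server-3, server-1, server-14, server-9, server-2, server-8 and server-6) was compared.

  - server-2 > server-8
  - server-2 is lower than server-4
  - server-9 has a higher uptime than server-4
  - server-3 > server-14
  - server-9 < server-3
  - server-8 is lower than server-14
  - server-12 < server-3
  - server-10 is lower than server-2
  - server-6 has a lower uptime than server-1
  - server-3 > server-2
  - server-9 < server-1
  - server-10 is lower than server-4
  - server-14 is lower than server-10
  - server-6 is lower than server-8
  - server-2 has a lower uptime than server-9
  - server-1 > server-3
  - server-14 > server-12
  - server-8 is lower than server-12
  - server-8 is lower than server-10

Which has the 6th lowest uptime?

server-2

Chaining the given pairs: server-6 < server-8 < server-12 < server-14 < server-10 < server-2 < server-4 < server-9 < server-3 < server-1.
The 6th smallest is server-2.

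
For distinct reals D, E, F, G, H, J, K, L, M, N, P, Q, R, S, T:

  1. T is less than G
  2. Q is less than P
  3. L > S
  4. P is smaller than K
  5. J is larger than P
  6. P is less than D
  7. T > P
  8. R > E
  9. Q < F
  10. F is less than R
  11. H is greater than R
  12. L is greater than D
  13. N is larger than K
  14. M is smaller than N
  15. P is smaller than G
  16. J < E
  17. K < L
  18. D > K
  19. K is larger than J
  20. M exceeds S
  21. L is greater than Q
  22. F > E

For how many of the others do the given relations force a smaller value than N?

6

Directly below N: M, K.
One step further: P, J, S (5 so far).
One step further: Q (6 so far).
Nothing else is reachable below N; 6 in all.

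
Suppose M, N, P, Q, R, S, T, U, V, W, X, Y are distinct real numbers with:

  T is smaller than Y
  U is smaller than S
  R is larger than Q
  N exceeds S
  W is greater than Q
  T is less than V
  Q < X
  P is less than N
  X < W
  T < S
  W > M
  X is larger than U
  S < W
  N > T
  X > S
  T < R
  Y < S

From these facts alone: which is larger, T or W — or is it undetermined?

T < Y < S < X < W, by transitivity through Y, S, X.
So W is larger.

W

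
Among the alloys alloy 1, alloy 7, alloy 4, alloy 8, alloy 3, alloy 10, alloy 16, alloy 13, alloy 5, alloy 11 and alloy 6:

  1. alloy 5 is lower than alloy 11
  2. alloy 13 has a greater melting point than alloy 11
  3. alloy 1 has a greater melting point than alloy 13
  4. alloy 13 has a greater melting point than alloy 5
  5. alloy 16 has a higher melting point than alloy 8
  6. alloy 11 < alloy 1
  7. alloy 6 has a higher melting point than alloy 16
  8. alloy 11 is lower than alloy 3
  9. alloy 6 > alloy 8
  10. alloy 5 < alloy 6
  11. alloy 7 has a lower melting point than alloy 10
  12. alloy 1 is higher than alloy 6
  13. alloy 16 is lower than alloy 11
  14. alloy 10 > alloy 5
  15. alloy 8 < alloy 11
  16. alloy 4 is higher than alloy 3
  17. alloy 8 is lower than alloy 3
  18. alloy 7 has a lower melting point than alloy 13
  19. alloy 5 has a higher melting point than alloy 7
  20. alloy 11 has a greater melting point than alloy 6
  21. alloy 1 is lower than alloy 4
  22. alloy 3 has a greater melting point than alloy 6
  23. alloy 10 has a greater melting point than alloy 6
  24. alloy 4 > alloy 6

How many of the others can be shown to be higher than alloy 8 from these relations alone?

The elements the relations force above alloy 8 are alloy 16, alloy 6, alloy 11, alloy 10, alloy 13, alloy 1, alloy 3, alloy 4 — no chain reaches any other.
That is 8.

8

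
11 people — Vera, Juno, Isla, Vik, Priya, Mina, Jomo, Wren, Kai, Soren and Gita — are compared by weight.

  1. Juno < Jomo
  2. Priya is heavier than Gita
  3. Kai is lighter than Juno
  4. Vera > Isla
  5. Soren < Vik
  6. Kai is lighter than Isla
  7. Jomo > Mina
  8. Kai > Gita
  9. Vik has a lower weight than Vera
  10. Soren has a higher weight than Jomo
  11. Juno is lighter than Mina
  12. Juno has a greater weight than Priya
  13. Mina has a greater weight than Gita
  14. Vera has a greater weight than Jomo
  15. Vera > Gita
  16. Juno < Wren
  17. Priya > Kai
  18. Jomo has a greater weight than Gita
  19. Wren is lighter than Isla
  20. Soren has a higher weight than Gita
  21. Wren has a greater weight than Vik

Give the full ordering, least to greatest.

Gita < Kai < Priya < Juno < Mina < Jomo < Soren < Vik < Wren < Isla < Vera

The consecutive links are each given: Gita < Kai; Kai < Priya; Priya < Juno; Juno < Mina; Mina < Jomo; Jomo < Soren; Soren < Vik; Vik < Wren; Wren < Isla; Isla < Vera.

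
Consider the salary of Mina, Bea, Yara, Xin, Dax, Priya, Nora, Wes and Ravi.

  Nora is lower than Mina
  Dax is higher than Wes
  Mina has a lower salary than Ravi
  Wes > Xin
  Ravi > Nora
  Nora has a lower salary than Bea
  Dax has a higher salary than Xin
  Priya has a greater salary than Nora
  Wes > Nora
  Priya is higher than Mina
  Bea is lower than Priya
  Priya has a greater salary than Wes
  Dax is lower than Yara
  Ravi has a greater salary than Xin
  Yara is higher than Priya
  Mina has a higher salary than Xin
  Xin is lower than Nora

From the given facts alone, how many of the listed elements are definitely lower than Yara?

Directly below Yara: Dax, Priya.
One step further: Xin, Nora, Mina, Wes, Bea (7 so far).
No other element is forced below Yara by the given relations, so the count is 7.

7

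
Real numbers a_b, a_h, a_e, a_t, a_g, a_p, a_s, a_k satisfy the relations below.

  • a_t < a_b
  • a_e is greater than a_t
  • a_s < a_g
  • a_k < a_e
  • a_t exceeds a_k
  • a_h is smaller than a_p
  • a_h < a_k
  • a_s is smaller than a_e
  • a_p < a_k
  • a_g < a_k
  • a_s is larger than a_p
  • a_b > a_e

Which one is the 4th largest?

Piecing the relations together gives one ordering: a_h < a_p < a_s < a_g < a_k < a_t < a_e < a_b.
Counting 4 from the largest end gives a_k.

a_k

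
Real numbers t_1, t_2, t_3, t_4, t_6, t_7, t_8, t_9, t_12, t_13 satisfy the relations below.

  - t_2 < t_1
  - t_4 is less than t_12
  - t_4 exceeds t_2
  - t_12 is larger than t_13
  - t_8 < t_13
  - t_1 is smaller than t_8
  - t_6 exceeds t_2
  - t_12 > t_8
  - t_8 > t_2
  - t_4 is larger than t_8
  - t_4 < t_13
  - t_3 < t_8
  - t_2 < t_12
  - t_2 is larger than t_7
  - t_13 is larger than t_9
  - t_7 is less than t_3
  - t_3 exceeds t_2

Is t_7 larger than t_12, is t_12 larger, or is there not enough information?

t_12

t_7 < t_2 and t_2 < t_3 give t_7 < t_3.
Then t_3 < t_8 extends the chain to t_8.
Then t_8 < t_4 extends the chain to t_4.
With t_4 < t_13: t_7 < t_2 < t_3 < t_8 < t_4 < t_13.
Then t_13 < t_12 extends the chain to t_12.
So t_12 is larger.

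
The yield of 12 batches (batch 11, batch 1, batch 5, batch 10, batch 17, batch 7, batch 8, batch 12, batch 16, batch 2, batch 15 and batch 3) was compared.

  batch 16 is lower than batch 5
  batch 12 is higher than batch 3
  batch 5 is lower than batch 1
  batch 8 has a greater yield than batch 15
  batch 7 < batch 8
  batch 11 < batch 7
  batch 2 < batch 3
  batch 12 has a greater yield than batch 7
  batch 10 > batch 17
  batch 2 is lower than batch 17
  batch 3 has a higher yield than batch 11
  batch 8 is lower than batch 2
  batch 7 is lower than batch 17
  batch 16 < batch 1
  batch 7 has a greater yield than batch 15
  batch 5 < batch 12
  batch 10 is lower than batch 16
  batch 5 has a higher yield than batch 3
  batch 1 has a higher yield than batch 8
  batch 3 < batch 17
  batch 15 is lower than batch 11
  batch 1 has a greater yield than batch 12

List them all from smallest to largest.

Nothing is placed below batch 15, so it is least; from there batch 15 < batch 11; batch 11 < batch 7; batch 7 < batch 8; batch 8 < batch 2; batch 2 < batch 3; batch 3 < batch 17; batch 17 < batch 10; batch 10 < batch 16; batch 16 < batch 5; batch 5 < batch 12; batch 12 < batch 1, each given directly.

batch 15 < batch 11 < batch 7 < batch 8 < batch 2 < batch 3 < batch 17 < batch 10 < batch 16 < batch 5 < batch 12 < batch 1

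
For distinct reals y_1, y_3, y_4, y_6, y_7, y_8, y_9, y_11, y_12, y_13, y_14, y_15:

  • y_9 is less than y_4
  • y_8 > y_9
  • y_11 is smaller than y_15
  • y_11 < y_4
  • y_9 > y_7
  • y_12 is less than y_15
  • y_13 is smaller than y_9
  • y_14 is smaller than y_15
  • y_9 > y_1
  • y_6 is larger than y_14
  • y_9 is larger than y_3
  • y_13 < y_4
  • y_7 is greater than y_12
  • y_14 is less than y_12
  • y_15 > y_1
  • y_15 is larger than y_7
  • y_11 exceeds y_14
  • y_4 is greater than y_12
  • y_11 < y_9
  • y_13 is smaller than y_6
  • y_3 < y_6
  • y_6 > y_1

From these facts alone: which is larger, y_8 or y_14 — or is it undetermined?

y_8

Link the given pairs in sequence: y_14 < y_12; y_12 < y_7; y_7 < y_9; y_9 < y_8.
Chaining these gives y_14 < y_12 < y_7 < y_9 < y_8.
So y_8 is larger.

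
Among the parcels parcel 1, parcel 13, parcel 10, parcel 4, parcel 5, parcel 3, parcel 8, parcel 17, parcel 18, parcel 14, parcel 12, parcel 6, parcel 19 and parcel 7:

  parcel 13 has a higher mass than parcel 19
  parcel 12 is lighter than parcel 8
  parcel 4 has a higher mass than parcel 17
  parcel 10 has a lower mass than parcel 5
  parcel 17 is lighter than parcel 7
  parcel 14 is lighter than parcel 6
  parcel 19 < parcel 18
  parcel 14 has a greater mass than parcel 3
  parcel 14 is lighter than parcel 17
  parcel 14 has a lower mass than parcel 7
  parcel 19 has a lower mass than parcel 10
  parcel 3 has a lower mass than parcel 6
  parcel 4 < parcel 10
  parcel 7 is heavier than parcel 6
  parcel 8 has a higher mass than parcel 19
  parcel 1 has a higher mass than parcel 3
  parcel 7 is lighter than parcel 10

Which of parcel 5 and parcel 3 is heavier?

parcel 3 < parcel 14 and parcel 14 < parcel 6 give parcel 3 < parcel 6.
Then parcel 6 < parcel 7 extends the chain to parcel 7.
With parcel 7 < parcel 10: parcel 3 < parcel 14 < parcel 6 < parcel 7 < parcel 10.
With parcel 10 < parcel 5: parcel 3 < parcel 14 < parcel 6 < parcel 7 < parcel 10 < parcel 5.
So parcel 3 < parcel 5; parcel 5 is the heavier of the two.

parcel 5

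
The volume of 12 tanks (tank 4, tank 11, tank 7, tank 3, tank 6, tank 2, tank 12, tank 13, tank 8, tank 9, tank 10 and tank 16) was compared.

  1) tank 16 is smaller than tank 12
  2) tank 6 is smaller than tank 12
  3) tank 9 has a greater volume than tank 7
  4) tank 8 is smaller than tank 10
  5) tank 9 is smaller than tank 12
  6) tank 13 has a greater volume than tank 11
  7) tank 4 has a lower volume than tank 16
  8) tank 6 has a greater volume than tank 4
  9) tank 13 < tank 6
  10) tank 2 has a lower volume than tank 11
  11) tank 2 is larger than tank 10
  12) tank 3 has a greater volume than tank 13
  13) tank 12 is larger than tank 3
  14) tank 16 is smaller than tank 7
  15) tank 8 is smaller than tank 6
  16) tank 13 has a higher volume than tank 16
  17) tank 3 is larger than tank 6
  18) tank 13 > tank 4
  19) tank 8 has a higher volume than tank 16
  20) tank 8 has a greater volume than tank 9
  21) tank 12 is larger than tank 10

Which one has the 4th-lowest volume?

The consecutive relations fix a unique order: tank 4 < tank 16 < tank 7 < tank 9 < tank 8 < tank 10 < tank 2 < tank 11 < tank 13 < tank 6 < tank 3 < tank 12.
Counting 4 from the smallest end gives tank 9.

tank 9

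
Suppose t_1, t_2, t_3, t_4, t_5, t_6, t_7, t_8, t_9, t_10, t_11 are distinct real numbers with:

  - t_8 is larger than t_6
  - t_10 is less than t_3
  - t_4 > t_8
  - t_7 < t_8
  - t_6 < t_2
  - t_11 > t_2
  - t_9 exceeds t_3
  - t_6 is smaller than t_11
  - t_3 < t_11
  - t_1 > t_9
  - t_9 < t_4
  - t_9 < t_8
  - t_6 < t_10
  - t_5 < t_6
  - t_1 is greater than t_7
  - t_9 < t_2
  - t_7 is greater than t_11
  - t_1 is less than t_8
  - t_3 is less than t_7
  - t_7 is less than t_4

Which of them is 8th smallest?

t_7

Chaining the given pairs: t_5 < t_6 < t_10 < t_3 < t_9 < t_2 < t_11 < t_7 < t_1 < t_8 < t_4.
Counting 8 from the smallest end gives t_7.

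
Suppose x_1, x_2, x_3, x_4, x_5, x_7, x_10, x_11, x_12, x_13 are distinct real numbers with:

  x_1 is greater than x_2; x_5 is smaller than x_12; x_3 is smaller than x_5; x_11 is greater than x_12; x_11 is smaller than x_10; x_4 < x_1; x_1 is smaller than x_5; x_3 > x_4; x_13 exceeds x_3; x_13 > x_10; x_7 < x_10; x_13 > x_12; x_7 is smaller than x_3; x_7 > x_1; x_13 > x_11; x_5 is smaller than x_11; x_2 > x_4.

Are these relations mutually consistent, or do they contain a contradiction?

consistent

Every relation is compatible with x_4 < x_2 < x_1 < x_7 < x_3 < x_5 < x_12 < x_11 < x_10 < x_13; the set is consistent.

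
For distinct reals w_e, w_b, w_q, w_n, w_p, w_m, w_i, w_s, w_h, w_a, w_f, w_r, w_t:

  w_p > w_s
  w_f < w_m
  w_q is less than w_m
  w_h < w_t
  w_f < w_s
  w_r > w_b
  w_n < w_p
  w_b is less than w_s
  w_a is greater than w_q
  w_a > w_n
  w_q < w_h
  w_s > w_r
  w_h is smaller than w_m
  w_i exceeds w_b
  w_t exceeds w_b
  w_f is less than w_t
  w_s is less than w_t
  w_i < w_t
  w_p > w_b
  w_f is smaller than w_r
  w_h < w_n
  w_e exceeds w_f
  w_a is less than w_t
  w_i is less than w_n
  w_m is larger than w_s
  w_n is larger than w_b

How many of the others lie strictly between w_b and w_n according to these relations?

1

Chaining upward from w_b reaches: w_r, w_i, w_a, w_s, w_m, w_p, w_t.
Chaining downward from w_n reaches: w_q, w_h, w_i.
Strictly between w_b and w_n are those in both lists: w_i — 1 element.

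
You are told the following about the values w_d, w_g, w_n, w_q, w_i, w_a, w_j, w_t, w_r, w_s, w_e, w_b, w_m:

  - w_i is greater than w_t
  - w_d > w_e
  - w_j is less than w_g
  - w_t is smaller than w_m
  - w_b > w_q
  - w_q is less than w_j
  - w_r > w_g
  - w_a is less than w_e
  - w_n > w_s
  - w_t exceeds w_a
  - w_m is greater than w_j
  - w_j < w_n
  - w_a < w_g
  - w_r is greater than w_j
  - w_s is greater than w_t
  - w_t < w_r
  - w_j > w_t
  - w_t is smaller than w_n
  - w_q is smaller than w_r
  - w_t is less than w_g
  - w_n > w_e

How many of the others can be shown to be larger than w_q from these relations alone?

From w_q the given relations immediately reach w_j, w_r, w_b.
From those, w_g, w_m, w_n — 6 in total.
No other element is forced above w_q by the given relations, so the count is 6.

6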